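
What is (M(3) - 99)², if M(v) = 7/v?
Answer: 84100/9 ≈ 9344.4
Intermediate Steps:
(M(3) - 99)² = (7/3 - 99)² = (-290/3)² = 84100/9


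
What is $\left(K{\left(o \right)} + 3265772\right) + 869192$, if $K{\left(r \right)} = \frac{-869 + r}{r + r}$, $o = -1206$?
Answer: $\frac{9973535243}{2412} \approx 4.135 \cdot 10^{6}$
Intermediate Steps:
$K{\left(r \right)} = \frac{-869 + r}{2 r}$
$\left(K{\left(o \right)} + 3265772\right) + 869192 = \left(\frac{-869 - 1206}{2 \left(-1206\right)} + 3265772\right) + 869192 = \left(\frac{1}{2} \left(- \frac{1}{1206}\right) \left(-2075\right) + 3265772\right) + 869192 = \left(\frac{2075}{2412} + 3265772\right) + 869192 = \frac{7877044139}{2412} + 869192 = \frac{9973535243}{2412}$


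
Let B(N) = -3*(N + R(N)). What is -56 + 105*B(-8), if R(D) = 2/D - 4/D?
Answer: 9541/4 ≈ 2385.3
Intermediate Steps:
R(D) = -2/D
B(N) = -3*N + 6/N (B(N) = -3*(N - 2/N) = -3*N + 6/N)
-56 + 105*B(-8) = -56 + 105*(-3*(-8) + 6/(-8)) = -56 + 105*(24 + 6*(-⅛)) = -56 + 105*(24 - ¾) = -56 + 105*(93/4) = -56 + 9765/4 = 9541/4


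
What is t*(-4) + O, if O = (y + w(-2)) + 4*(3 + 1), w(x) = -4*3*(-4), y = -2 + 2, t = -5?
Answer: 84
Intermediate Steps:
y = 0
w(x) = 48 (w(x) = -12*(-4) = 48)
O = 64 (O = (0 + 48) + 4*(3 + 1) = 48 + 4*4 = 48 + 16 = 64)
t*(-4) + O = -5*(-4) + 64 = 20 + 64 = 84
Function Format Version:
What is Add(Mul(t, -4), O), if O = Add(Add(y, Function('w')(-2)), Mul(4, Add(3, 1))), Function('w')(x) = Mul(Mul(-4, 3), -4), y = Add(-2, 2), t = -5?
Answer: 84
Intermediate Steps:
y = 0
Function('w')(x) = 48 (Function('w')(x) = Mul(-12, -4) = 48)
O = 64 (O = Add(Add(0, 48), Mul(4, Add(3, 1))) = Add(48, Mul(4, 4)) = Add(48, 16) = 64)
Add(Mul(t, -4), O) = Add(Mul(-5, -4), 64) = Add(20, 64) = 84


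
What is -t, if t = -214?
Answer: 214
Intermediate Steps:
-t = -1*(-214) = 214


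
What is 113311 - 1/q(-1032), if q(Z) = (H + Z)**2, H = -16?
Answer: 124449924543/1098304 ≈ 1.1331e+5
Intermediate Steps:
q(Z) = (-16 + Z)**2
113311 - 1/q(-1032) = 113311 - 1/((-16 - 1032)**2) = 113311 - 1/((-1048)**2) = 113311 - 1/1098304 = 124449924543/1098304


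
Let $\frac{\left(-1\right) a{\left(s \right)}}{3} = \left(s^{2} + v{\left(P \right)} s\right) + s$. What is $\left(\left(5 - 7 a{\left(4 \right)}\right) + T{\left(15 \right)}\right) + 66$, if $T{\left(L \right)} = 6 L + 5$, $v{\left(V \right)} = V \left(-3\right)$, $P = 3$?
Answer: $-170$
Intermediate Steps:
$v{\left(V \right)} = - 3 V$
$a{\left(s \right)} = - 3 s^{2} + 24 s$ ($a{\left(s \right)} = - 3 \left(\left(s^{2} + \left(-3\right) 3 s\right) + s\right) = - 3 \left(\left(s^{2} - 9 s\right) + s\right) = - 3 \left(s^{2} - 8 s\right) = - 3 s^{2} + 24 s$)
$T{\left(L \right)} = 5 + 6 L$
$\left(\left(5 - 7 a{\left(4 \right)}\right) + T{\left(15 \right)}\right) + 66 = \left(\left(5 - 7 \cdot 3 \cdot 4 \left(8 - 4\right)\right) + \left(5 + 6 \cdot 15\right)\right) + 66 = \left(\left(5 - 7 \cdot 3 \cdot 4 \left(8 - 4\right)\right) + \left(5 + 90\right)\right) + 66 = \left(\left(5 - 7 \cdot 3 \cdot 4 \cdot 4\right) + 95\right) + 66 = \left(\left(5 - 336\right) + 95\right) + 66 = \left(-331 + 95\right) + 66 = -236 + 66 = -170$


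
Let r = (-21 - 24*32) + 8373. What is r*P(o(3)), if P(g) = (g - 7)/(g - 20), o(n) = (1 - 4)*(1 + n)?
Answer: 4503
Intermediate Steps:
o(n) = -3 - 3*n (o(n) = -3*(1 + n) = -3 - 3*n)
P(g) = (-7 + g)/(-20 + g)
r = 7584 (r = (-21 - 768) + 8373 = -789 + 8373 = 7584)
r*P(o(3)) = 7584*((-7 + (-3 - 3*3))/(-20 + (-3 - 3*3))) = 7584*((-7 + (-3 - 9))/(-20 + (-3 - 9))) = 7584*((-7 - 12)/(-20 - 12)) = 7584*(-19/(-32)) = 7584*(-1/32*(-19)) = 7584*(19/32) = 4503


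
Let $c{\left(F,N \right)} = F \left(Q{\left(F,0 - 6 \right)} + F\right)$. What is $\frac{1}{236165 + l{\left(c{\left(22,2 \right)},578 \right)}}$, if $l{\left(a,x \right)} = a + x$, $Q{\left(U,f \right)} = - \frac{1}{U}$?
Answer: $\frac{1}{237226} \approx 4.2154 \cdot 10^{-6}$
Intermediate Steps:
$c{\left(F,N \right)} = F \left(F - \frac{1}{F}\right)$ ($c{\left(F,N \right)} = F \left(- \frac{1}{F} + F\right) = F \left(F - \frac{1}{F}\right)$)
$\frac{1}{236165 + l{\left(c{\left(22,2 \right)},578 \right)}} = \frac{1}{236165 + \left(\left(-1 + 22^{2}\right) + 578\right)} = \frac{1}{236165 + \left(\left(-1 + 484\right) + 578\right)} = \frac{1}{236165 + \left(483 + 578\right)} = \frac{1}{236165 + 1061} = \frac{1}{237226}$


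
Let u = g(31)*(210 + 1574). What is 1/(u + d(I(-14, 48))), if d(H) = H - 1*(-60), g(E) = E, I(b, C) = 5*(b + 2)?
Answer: 1/55304 ≈ 1.8082e-5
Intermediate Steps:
I(b, C) = 10 + 5*b (I(b, C) = 5*(2 + b) = 10 + 5*b)
d(H) = 60 + H (d(H) = H + 60 = 60 + H)
u = 55304 (u = 31*(210 + 1574) = 31*1784 = 55304)
1/(u + d(I(-14, 48))) = 1/(55304 + (60 + (10 + 5*(-14)))) = 1/(55304 + (60 + (10 - 70))) = 1/(55304 + (60 - 60)) = 1/(55304 + 0) = 1/55304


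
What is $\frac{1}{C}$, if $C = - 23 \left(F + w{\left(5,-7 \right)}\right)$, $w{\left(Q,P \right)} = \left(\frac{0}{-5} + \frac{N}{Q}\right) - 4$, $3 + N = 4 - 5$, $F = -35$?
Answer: $\frac{5}{4577} \approx 0.0010924$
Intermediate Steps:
$N = -4$ ($N = -3 + \left(4 - 5\right) = -3 - 1 = -4$)
$w{\left(Q,P \right)} = -4 - \frac{4}{Q}$ ($w{\left(Q,P \right)} = \left(\frac{0}{-5} - \frac{4}{Q}\right) - 4 = \left(0 \left(- \frac{1}{5}\right) - \frac{4}{Q}\right) - 4 = \left(0 - \frac{4}{Q}\right) - 4 = - \frac{4}{Q} - 4 = -4 - \frac{4}{Q}$)
$C = \frac{4577}{5}$ ($C = - 23 \left(-35 - \left(4 + \frac{4}{5}\right)\right) = - 23 \left(-35 - \frac{24}{5}\right) = \left(-23\right) \left(- \frac{199}{5}\right) = \frac{4577}{5} \approx 915.4$)
$\frac{1}{C} = \frac{1}{\frac{4577}{5}} = \frac{5}{4577}$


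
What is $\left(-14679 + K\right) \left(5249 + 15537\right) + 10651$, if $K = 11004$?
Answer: $-76377899$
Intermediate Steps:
$\left(-14679 + K\right) \left(5249 + 15537\right) + 10651 = \left(-14679 + 11004\right) \left(5249 + 15537\right) + 10651 = \left(-3675\right) 20786 + 10651 = -76388550 + 10651 = -76377899$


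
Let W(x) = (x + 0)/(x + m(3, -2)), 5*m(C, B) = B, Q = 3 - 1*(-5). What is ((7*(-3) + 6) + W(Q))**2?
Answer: 70225/361 ≈ 194.53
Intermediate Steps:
Q = 8 (Q = 3 + 5 = 8)
m(C, B) = B/5
W(x) = x/(-2/5 + x) (W(x) = (x + 0)/(x + (1/5)*(-2)) = x/(x - 2/5) = x/(-2/5 + x))
((7*(-3) + 6) + W(Q))**2 = ((7*(-3) + 6) + 5*8/(-2 + 5*8))**2 = ((-21 + 6) + 5*8/(-2 + 40))**2 = (-15 + 5*8/38)**2 = (-15 + 5*8*(1/38))**2 = (-15 + 20/19)**2 = (-265/19)**2 = 70225/361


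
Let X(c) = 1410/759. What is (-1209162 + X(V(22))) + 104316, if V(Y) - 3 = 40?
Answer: -279525568/253 ≈ -1.1048e+6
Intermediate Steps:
V(Y) = 43 (V(Y) = 3 + 40 = 43)
X(c) = 470/253 (X(c) = 1410*(1/759) = 470/253)
(-1209162 + X(V(22))) + 104316 = (-1209162 + 470/253) + 104316 = -305917516/253 + 104316 = -279525568/253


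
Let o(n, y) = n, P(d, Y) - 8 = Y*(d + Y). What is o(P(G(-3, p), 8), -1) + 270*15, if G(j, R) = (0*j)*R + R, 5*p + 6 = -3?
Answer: 20538/5 ≈ 4107.6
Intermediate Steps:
p = -9/5 (p = -6/5 + (⅕)*(-3) = -6/5 - ⅗ = -9/5 ≈ -1.8000)
G(j, R) = R (G(j, R) = 0*R + R = 0 + R = R)
P(d, Y) = 8 + Y*(Y + d) (P(d, Y) = 8 + Y*(d + Y) = 8 + Y*(Y + d))
o(P(G(-3, p), 8), -1) + 270*15 = (8 + 8² + 8*(-9/5)) + 270*15 = (8 + 64 - 72/5) + 4050 = 288/5 + 4050 = 20538/5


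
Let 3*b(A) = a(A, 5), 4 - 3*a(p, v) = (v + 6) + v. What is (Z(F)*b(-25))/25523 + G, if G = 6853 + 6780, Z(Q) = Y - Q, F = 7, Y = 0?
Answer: 1043865205/76569 ≈ 13633.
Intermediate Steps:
a(p, v) = -⅔ - 2*v/3 (a(p, v) = 4/3 - ((v + 6) + v)/3 = 4/3 - ((6 + v) + v)/3 = 4/3 - (6 + 2*v)/3 = 4/3 + (-2 - 2*v/3) = -⅔ - 2*v/3)
Z(Q) = -Q (Z(Q) = 0 - Q = -Q)
b(A) = -4/3 (b(A) = (-⅔ - ⅔*5)/3 = (-⅔ - 10/3)/3 = (⅓)*(-4) = -4/3)
G = 13633
(Z(F)*b(-25))/25523 + G = (-1*7*(-4/3))/25523 + 13633 = -7*(-4/3)*(1/25523) + 13633 = (28/3)*(1/25523) + 13633 = 28/76569 + 13633 = 1043865205/76569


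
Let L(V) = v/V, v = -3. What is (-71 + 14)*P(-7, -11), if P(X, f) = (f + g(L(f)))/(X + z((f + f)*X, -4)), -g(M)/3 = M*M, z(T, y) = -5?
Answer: -12901/242 ≈ -53.310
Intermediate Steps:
L(V) = -3/V
g(M) = -3*M**2 (g(M) = -3*M*M = -3*M**2)
P(X, f) = (f - 27/f**2)/(-5 + X) (P(X, f) = (f - 3*9/f**2)/(X - 5) = (f - 27/f**2)/(-5 + X))
(-71 + 14)*P(-7, -11) = (-71 + 14)*((-27 + (-11)**3)/((-11)**2*(-5 - 7))) = -57*(-27 - 1331)/(121*(-12)) = -57*(-1)*(-1358)/(121*12) = -57*679/726 = -12901/242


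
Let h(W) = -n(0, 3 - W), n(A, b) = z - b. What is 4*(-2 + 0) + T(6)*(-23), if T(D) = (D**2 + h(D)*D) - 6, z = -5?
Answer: -974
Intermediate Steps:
n(A, b) = -5 - b
h(W) = 8 - W (h(W) = -(-5 - (3 - W)) = -(-5 + (-3 + W)) = -(-8 + W) = 8 - W)
T(D) = -6 + D**2 + D*(8 - D) (T(D) = (D**2 + (8 - D)*D) - 6 = (D**2 + D*(8 - D)) - 6 = -6 + D**2 + D*(8 - D))
4*(-2 + 0) + T(6)*(-23) = 4*(-2 + 0) + (-6 + 8*6)*(-23) = 4*(-2) + (-6 + 48)*(-23) = -8 + 42*(-23) = -8 - 966 = -974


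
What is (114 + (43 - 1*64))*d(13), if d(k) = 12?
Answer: 1116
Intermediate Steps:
(114 + (43 - 1*64))*d(13) = (114 + (43 - 1*64))*12 = (114 + (43 - 64))*12 = (114 - 21)*12 = 93*12 = 1116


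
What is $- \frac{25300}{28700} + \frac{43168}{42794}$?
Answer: $\frac{781167}{6140939} \approx 0.12721$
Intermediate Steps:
$- \frac{25300}{28700} + \frac{43168}{42794} = \left(-25300\right) \frac{1}{28700} + 43168 \cdot \frac{1}{42794} = - \frac{253}{287} + \frac{21584}{21397} = \frac{781167}{6140939}$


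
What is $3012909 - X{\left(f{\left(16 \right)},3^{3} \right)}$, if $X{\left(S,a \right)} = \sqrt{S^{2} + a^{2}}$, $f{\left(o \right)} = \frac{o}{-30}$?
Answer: $3012909 - \frac{\sqrt{164089}}{15} \approx 3.0129 \cdot 10^{6}$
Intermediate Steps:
$f{\left(o \right)} = - \frac{o}{30}$ ($f{\left(o \right)} = o \left(- \frac{1}{30}\right) = - \frac{o}{30}$)
$3012909 - X{\left(f{\left(16 \right)},3^{3} \right)} = 3012909 - \sqrt{\left(\left(- \frac{1}{30}\right) 16\right)^{2} + \left(3^{3}\right)^{2}} = 3012909 - \sqrt{\left(- \frac{8}{15}\right)^{2} + 27^{2}} = 3012909 - \sqrt{\frac{64}{225} + 729} = 3012909 - \sqrt{\frac{164089}{225}} = 3012909 - \frac{\sqrt{164089}}{15}$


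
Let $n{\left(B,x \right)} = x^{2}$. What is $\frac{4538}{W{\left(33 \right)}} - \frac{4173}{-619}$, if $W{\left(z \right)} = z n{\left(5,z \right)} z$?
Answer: $\frac{4951657355}{734085099} \approx 6.7453$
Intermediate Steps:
$W{\left(z \right)} = z^{4}$ ($W{\left(z \right)} = z z^{2} z = z^{3} z = z^{4}$)
$\frac{4538}{W{\left(33 \right)}} - \frac{4173}{-619} = \frac{4538}{33^{4}} - \frac{4173}{-619} = \frac{4538}{1185921} - - \frac{4173}{619} = 4538 \cdot \frac{1}{1185921} + \frac{4173}{619} = \frac{4538}{1185921} + \frac{4173}{619} = \frac{4951657355}{734085099}$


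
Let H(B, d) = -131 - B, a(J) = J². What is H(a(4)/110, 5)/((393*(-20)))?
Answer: 7213/432300 ≈ 0.016685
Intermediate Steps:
H(a(4)/110, 5)/((393*(-20))) = (-131 - 4²/110)/((393*(-20))) = (-131 - 16/110)/(-7860) = (-131 - 1*8/55)*(-1/7860) = (-131 - 8/55)*(-1/7860) = -7213/55*(-1/7860) = 7213/432300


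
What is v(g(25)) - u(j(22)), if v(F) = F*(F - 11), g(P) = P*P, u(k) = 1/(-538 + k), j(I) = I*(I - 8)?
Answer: 88262501/230 ≈ 3.8375e+5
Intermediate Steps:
j(I) = I*(-8 + I)
g(P) = P**2
v(F) = F*(-11 + F)
v(g(25)) - u(j(22)) = 25**2*(-11 + 25**2) - 1/(-538 + 22*(-8 + 22)) = 625*(-11 + 625) - 1/(-538 + 22*14) = 625*614 - 1/(-538 + 308) = 383750 - 1/(-230) = 383750 - 1*(-1/230) = 383750 + 1/230 = 88262501/230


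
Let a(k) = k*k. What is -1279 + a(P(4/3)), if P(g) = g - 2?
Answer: -11507/9 ≈ -1278.6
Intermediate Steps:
P(g) = -2 + g
a(k) = k²
-1279 + a(P(4/3)) = -1279 + (-2 + 4/3)² = -1279 + (-⅔)² = -1279 + 4/9 = -11507/9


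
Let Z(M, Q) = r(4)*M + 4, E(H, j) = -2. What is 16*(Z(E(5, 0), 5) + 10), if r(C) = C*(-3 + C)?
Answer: 96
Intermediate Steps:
Z(M, Q) = 4 + 4*M (Z(M, Q) = (4*(-3 + 4))*M + 4 = (4*1)*M + 4 = 4*M + 4 = 4 + 4*M)
16*(Z(E(5, 0), 5) + 10) = 16*((4 + 4*(-2)) + 10) = 16*((4 - 8) + 10) = 16*(-4 + 10) = 16*6 = 96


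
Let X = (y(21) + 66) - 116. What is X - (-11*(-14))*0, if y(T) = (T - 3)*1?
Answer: -32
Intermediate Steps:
y(T) = -3 + T (y(T) = (-3 + T)*1 = -3 + T)
X = -32 (X = ((-3 + 21) + 66) - 116 = (18 + 66) - 116 = 84 - 116 = -32)
X - (-11*(-14))*0 = -32 - (-11*(-14))*0 = -32 - 154*0 = -32 - 1*0 = -32 + 0 = -32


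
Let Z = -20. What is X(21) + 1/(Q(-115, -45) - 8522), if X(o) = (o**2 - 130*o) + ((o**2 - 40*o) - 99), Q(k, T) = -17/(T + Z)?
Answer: -1543755596/553913 ≈ -2787.0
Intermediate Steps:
Q(k, T) = -17/(-20 + T) (Q(k, T) = -17/(T - 20) = -17/(-20 + T))
X(o) = -99 - 170*o + 2*o**2 (X(o) = (o**2 - 130*o) + (-99 + o**2 - 40*o) = -99 - 170*o + 2*o**2)
X(21) + 1/(Q(-115, -45) - 8522) = (-99 - 170*21 + 2*21**2) + 1/(-17/(-20 - 45) - 8522) = (-99 - 3570 + 2*441) + 1/(-17/(-65) - 8522) = (-99 - 3570 + 882) + 1/(-17*(-1/65) - 8522) = -2787 + 1/(17/65 - 8522) = -2787 + 1/(-553913/65) = -2787 - 65/553913 = -1543755596/553913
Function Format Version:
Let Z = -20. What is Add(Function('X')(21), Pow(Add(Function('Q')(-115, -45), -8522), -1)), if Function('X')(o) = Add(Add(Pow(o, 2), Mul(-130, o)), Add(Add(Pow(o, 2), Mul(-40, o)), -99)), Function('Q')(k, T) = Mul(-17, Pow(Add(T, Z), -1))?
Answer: Rational(-1543755596, 553913) ≈ -2787.0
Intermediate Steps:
Function('Q')(k, T) = Mul(-17, Pow(Add(-20, T), -1)) (Function('Q')(k, T) = Mul(-17, Pow(Add(T, -20), -1)) = Mul(-17, Pow(Add(-20, T), -1)))
Function('X')(o) = Add(-99, Mul(-170, o), Mul(2, Pow(o, 2))) (Function('X')(o) = Add(Add(Pow(o, 2), Mul(-130, o)), Add(-99, Pow(o, 2), Mul(-40, o))) = Add(-99, Mul(-170, o), Mul(2, Pow(o, 2))))
Add(Function('X')(21), Pow(Add(Function('Q')(-115, -45), -8522), -1)) = Add(Add(-99, Mul(-170, 21), Mul(2, Pow(21, 2))), Pow(Add(Mul(-17, Pow(Add(-20, -45), -1)), -8522), -1)) = Add(Add(-99, -3570, Mul(2, 441)), Pow(Add(Mul(-17, Pow(-65, -1)), -8522), -1)) = Add(Add(-99, -3570, 882), Pow(Add(Mul(-17, Rational(-1, 65)), -8522), -1)) = Add(-2787, Pow(Add(Rational(17, 65), -8522), -1)) = Add(-2787, Pow(Rational(-553913, 65), -1)) = Add(-2787, Rational(-65, 553913)) = Rational(-1543755596, 553913)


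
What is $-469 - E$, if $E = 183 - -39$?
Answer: $-691$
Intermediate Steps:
$E = 222$ ($E = 183 + 39 = 222$)
$-469 - E = -469 - 222 = -691$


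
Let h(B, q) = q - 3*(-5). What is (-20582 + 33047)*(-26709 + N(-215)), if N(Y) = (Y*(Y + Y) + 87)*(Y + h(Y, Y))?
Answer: -479024515260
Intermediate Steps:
h(B, q) = 15 + q (h(B, q) = q + 15 = 15 + q)
N(Y) = (15 + 2*Y)*(87 + 2*Y²) (N(Y) = (Y*(Y + Y) + 87)*(Y + (15 + Y)) = (Y*(2*Y) + 87)*(15 + 2*Y) = (2*Y² + 87)*(15 + 2*Y) = (87 + 2*Y²)*(15 + 2*Y) = (15 + 2*Y)*(87 + 2*Y²))
(-20582 + 33047)*(-26709 + N(-215)) = (-20582 + 33047)*(-26709 + (1305 + 4*(-215)³ + 30*(-215)² + 174*(-215))) = 12465*(-26709 + (1305 + 4*(-9938375) + 30*46225 - 37410)) = 12465*(-26709 + (1305 - 39753500 + 1386750 - 37410)) = 12465*(-26709 - 38402855) = 12465*(-38429564) = -479024515260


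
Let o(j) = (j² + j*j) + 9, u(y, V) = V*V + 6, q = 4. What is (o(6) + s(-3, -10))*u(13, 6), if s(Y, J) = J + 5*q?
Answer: 3822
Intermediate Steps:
u(y, V) = 6 + V² (u(y, V) = V² + 6 = 6 + V²)
s(Y, J) = 20 + J (s(Y, J) = J + 5*4 = J + 20 = 20 + J)
o(j) = 9 + 2*j² (o(j) = (j² + j²) + 9 = 2*j² + 9 = 9 + 2*j²)
(o(6) + s(-3, -10))*u(13, 6) = ((9 + 2*6²) + (20 - 10))*(6 + 6²) = ((9 + 2*36) + 10)*(6 + 36) = ((9 + 72) + 10)*42 = (81 + 10)*42 = 91*42 = 3822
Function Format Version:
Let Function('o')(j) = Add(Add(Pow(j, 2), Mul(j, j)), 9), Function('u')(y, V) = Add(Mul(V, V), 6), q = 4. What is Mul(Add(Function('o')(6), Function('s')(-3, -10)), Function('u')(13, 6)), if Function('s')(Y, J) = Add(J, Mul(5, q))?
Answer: 3822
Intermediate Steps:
Function('u')(y, V) = Add(6, Pow(V, 2)) (Function('u')(y, V) = Add(Pow(V, 2), 6) = Add(6, Pow(V, 2)))
Function('s')(Y, J) = Add(20, J) (Function('s')(Y, J) = Add(J, Mul(5, 4)) = Add(J, 20) = Add(20, J))
Function('o')(j) = Add(9, Mul(2, Pow(j, 2))) (Function('o')(j) = Add(Add(Pow(j, 2), Pow(j, 2)), 9) = Add(Mul(2, Pow(j, 2)), 9) = Add(9, Mul(2, Pow(j, 2))))
Mul(Add(Function('o')(6), Function('s')(-3, -10)), Function('u')(13, 6)) = Mul(Add(Add(9, Mul(2, Pow(6, 2))), Add(20, -10)), Add(6, Pow(6, 2))) = Mul(Add(Add(9, Mul(2, 36)), 10), Add(6, 36)) = Mul(Add(Add(9, 72), 10), 42) = Mul(Add(81, 10), 42) = Mul(91, 42) = 3822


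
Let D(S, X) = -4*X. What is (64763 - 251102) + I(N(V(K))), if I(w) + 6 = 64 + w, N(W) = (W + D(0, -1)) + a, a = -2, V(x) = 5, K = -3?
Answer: -186274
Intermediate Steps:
N(W) = 2 + W (N(W) = (W - 4*(-1)) - 2 = (W + 4) - 2 = (4 + W) - 2 = 2 + W)
I(w) = 58 + w (I(w) = -6 + (64 + w) = 58 + w)
(64763 - 251102) + I(N(V(K))) = (64763 - 251102) + (58 + (2 + 5)) = -186339 + (58 + 7) = -186339 + 65 = -186274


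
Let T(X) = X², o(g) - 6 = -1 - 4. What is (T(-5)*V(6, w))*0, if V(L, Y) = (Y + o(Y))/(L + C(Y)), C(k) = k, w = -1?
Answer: 0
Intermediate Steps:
o(g) = 1 (o(g) = 6 + (-1 - 4) = 6 - 5 = 1)
V(L, Y) = (1 + Y)/(L + Y) (V(L, Y) = (Y + 1)/(L + Y) = (1 + Y)/(L + Y))
(T(-5)*V(6, w))*0 = ((-5)²*((1 - 1)/(6 - 1)))*0 = (25*(0/5))*0 = (25*((⅕)*0))*0 = (25*0)*0 = 0*0 = 0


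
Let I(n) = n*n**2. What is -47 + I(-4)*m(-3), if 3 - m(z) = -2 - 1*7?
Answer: -815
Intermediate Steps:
I(n) = n**3
m(z) = 12 (m(z) = 3 - (-2 - 1*7) = 3 - (-2 - 7) = 3 - 1*(-9) = 3 + 9 = 12)
-47 + I(-4)*m(-3) = -47 + (-4)**3*12 = -47 - 64*12 = -47 - 768 = -815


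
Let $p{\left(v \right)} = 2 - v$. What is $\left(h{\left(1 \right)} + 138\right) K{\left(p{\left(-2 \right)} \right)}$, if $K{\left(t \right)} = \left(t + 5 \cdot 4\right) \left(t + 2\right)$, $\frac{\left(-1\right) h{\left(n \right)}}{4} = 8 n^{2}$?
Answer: $15264$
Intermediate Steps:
$h{\left(n \right)} = - 32 n^{2}$ ($h{\left(n \right)} = - 4 \cdot 8 n^{2} = - 32 n^{2}$)
$K{\left(t \right)} = \left(2 + t\right) \left(20 + t\right)$ ($K{\left(t \right)} = \left(t + 20\right) \left(2 + t\right) = \left(20 + t\right) \left(2 + t\right) = \left(2 + t\right) \left(20 + t\right)$)
$\left(h{\left(1 \right)} + 138\right) K{\left(p{\left(-2 \right)} \right)} = \left(- 32 \cdot 1^{2} + 138\right) \left(40 + \left(2 - -2\right)^{2} + 22 \left(2 - -2\right)\right) = \left(\left(-32\right) 1 + 138\right) \left(40 + \left(2 + 2\right)^{2} + 22 \left(2 + 2\right)\right) = \left(-32 + 138\right) \left(40 + 4^{2} + 22 \cdot 4\right) = 106 \left(40 + 16 + 88\right) = 106 \cdot 144 = 15264$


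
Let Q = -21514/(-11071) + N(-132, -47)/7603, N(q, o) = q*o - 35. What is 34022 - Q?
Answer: 2863495575945/84172813 ≈ 34019.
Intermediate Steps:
N(q, o) = -35 + o*q (N(q, o) = o*q - 35 = -35 + o*q)
Q = 231867941/84172813 (Q = -21514/(-11071) + (-35 - 47*(-132))/7603 = -21514*(-1/11071) + (-35 + 6204)*(1/7603) = 21514/11071 + 6169*(1/7603) = 21514/11071 + 6169/7603 = 231867941/84172813 ≈ 2.7547)
34022 - Q = 34022 - 1*231867941/84172813 = 34022 - 231867941/84172813 = 2863495575945/84172813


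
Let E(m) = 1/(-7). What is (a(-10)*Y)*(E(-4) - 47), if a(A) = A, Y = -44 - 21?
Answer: -214500/7 ≈ -30643.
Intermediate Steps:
E(m) = -⅐
Y = -65
(a(-10)*Y)*(E(-4) - 47) = (-10*(-65))*(-⅐ - 47) = 650*(-330/7) = -214500/7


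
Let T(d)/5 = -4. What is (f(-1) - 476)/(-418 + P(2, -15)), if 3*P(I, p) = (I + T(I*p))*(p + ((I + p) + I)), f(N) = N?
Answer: 477/262 ≈ 1.8206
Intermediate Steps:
T(d) = -20 (T(d) = 5*(-4) = -20)
P(I, p) = (-20 + I)*(2*I + 2*p)/3 (P(I, p) = ((I - 20)*(p + ((I + p) + I)))/3 = ((-20 + I)*(p + (p + 2*I)))/3 = ((-20 + I)*(2*I + 2*p))/3 = (-20 + I)*(2*I + 2*p)/3)
(f(-1) - 476)/(-418 + P(2, -15)) = (-1 - 476)/(-418 + (-40/3*2 - 40/3*(-15) + (⅔)*2² + (⅔)*2*(-15))) = -477/(-418 + (-80/3 + 200 + (⅔)*4 - 20)) = -477/(-418 + (-80/3 + 200 + 8/3 - 20)) = -477/(-418 + 156) = -477/(-262) = -477*(-1/262) = 477/262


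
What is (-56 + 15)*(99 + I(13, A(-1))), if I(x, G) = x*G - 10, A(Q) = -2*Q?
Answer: -4715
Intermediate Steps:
I(x, G) = -10 + G*x (I(x, G) = G*x - 10 = -10 + G*x)
(-56 + 15)*(99 + I(13, A(-1))) = (-56 + 15)*(99 + (-10 - 2*(-1)*13)) = -41*(99 + (-10 + 2*13)) = -41*(99 + (-10 + 26)) = -41*(99 + 16) = -41*115 = -4715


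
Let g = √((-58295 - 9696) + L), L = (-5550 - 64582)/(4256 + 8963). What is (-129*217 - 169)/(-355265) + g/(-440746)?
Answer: 28162/355265 - I*√11881807745259/5826221374 ≈ 0.07927 - 0.00059164*I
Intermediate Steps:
L = -70132/13219 ≈ -5.3054
g = I*√11881807745259/13219 (g = √((-58295 - 9696) - 70132/13219) = √(-67991 - 70132/13219) = √(-898843161/13219) = I*√11881807745259/13219 ≈ 260.76*I)
(-129*217 - 169)/(-355265) + g/(-440746) = (-129*217 - 169)/(-355265) + (I*√11881807745259/13219)/(-440746) = (-27993 - 169)*(-1/355265) + (I*√11881807745259/13219)*(-1/440746) = -28162*(-1/355265) - I*√11881807745259/5826221374 = 28162/355265 - I*√11881807745259/5826221374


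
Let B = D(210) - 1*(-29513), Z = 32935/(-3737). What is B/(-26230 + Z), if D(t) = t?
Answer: -111074851/98054445 ≈ -1.1328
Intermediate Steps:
Z = -32935/3737 (Z = 32935*(-1/3737) = -32935/3737 ≈ -8.8132)
B = 29723 (B = 210 - 1*(-29513) = 210 + 29513 = 29723)
B/(-26230 + Z) = 29723/(-26230 - 32935/3737) = 29723/(-98054445/3737) = 29723*(-3737/98054445) = -111074851/98054445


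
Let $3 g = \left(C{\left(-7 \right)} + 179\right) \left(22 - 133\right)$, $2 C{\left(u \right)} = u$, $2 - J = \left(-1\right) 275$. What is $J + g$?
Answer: $- \frac{12433}{2} \approx -6216.5$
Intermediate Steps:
$J = 277$ ($J = 2 - \left(-1\right) 275 = 2 - -275 = 2 + 275 = 277$)
$C{\left(u \right)} = \frac{u}{2}$
$g = - \frac{12987}{2}$ ($g = \frac{\left(\frac{1}{2} \left(-7\right) + 179\right) \left(22 - 133\right)}{3} = \frac{\left(- \frac{7}{2} + 179\right) \left(-111\right)}{3} = \frac{\frac{351}{2} \left(-111\right)}{3} = \frac{1}{3} \left(- \frac{38961}{2}\right) = - \frac{12987}{2} \approx -6493.5$)
$J + g = 277 - \frac{12987}{2} = - \frac{12433}{2}$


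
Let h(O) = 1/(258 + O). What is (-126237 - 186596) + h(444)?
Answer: -219608765/702 ≈ -3.1283e+5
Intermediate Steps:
(-126237 - 186596) + h(444) = (-126237 - 186596) + 1/(258 + 444) = -312833 + 1/702 = -219608765/702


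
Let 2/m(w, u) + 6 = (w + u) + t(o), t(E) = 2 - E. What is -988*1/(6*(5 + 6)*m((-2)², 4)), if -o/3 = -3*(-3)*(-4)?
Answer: 25688/33 ≈ 778.42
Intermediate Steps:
o = 108 (o = -3*(-3*(-3))*(-4) = -27*(-4) = -3*(-36) = 108)
m(w, u) = 2/(-112 + u + w) (m(w, u) = 2/(-6 + ((w + u) + (2 - 1*108))) = 2/(-6 + ((u + w) + (2 - 108))) = 2/(-6 + ((u + w) - 106)) = 2/(-6 + (-106 + u + w)) = 2/(-112 + u + w))
-988*1/(6*(5 + 6)*m((-2)², 4)) = -988*(-26/(3*(5 + 6))) = -988/((11*(2/(-112 + 4 + 4)))*6) = -988/((11*(2/(-104)))*6) = -988/((11*(2*(-1/104)))*6) = -988/((11*(-1/52))*6) = -988/((-11/52*6)) = -988/(-33/26) = -988*(-26/33) = 25688/33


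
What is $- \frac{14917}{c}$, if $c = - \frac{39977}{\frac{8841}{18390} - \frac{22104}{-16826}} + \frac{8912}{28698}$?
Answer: $\frac{19808035290205743}{29582654775687194} \approx 0.66958$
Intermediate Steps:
$c = - \frac{29582654775687194}{1327883306979}$ ($c = - \frac{39977}{8841 \cdot \frac{1}{18390} - - \frac{11052}{8413}} + 8912 \cdot \frac{1}{28698} = - \frac{39977}{\frac{2947}{6130} + \frac{11052}{8413}} + \frac{4456}{14349} = - \frac{39977}{\frac{92541871}{51571690}} + \frac{4456}{14349} = \left(-39977\right) \frac{51571690}{92541871} + \frac{4456}{14349} = - \frac{2061681451130}{92541871} + \frac{4456}{14349} = - \frac{29582654775687194}{1327883306979} \approx -22278.0$)
$- \frac{14917}{c} = - \frac{14917}{- \frac{29582654775687194}{1327883306979}} = \left(-14917\right) \left(- \frac{1327883306979}{29582654775687194}\right) = \frac{19808035290205743}{29582654775687194}$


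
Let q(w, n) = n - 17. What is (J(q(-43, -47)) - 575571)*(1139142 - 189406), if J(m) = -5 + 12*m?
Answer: -547374645184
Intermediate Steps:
q(w, n) = -17 + n
(J(q(-43, -47)) - 575571)*(1139142 - 189406) = ((-5 + 12*(-17 - 47)) - 575571)*(1139142 - 189406) = ((-5 + 12*(-64)) - 575571)*949736 = ((-5 - 768) - 575571)*949736 = (-773 - 575571)*949736 = -576344*949736 = -547374645184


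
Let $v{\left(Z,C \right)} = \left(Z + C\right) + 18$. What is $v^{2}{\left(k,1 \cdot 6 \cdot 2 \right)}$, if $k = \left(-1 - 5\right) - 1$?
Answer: $529$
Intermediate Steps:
$k = -7$ ($k = -6 - 1 = -7$)
$v{\left(Z,C \right)} = 18 + C + Z$ ($v{\left(Z,C \right)} = \left(C + Z\right) + 18 = 18 + C + Z$)
$v^{2}{\left(k,1 \cdot 6 \cdot 2 \right)} = \left(18 + 1 \cdot 6 \cdot 2 - 7\right)^{2} = \left(18 + 6 \cdot 2 - 7\right)^{2} = \left(18 + 12 - 7\right)^{2} = 23^{2} = 529$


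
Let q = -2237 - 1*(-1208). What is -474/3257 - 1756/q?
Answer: 5231546/3351453 ≈ 1.5610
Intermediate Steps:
q = -1029 (q = -2237 + 1208 = -1029)
-474/3257 - 1756/q = -474/3257 - 1756/(-1029) = -474*1/3257 - 1756*(-1/1029) = -474/3257 + 1756/1029 = 5231546/3351453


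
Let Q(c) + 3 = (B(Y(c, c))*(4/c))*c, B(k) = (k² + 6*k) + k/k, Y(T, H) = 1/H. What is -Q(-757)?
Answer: -554885/573049 ≈ -0.96830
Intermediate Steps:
B(k) = 1 + k² + 6*k (B(k) = (k² + 6*k) + 1 = 1 + k² + 6*k)
Q(c) = 1 + 4/c² + 24/c (Q(c) = -3 + ((1 + (1/c)² + 6/c)*(4/c))*c = -3 + ((1 + c⁻² + 6/c)*(4/c))*c = -3 + (4*(1 + c⁻² + 6/c)/c)*c = -3 + (4 + 4/c² + 24/c) = 1 + 4/c² + 24/c)
-Q(-757) = -(1 + 4/(-757)² + 24/(-757)) = -(1 + 4*(1/573049) + 24*(-1/757)) = -(1 + 4/573049 - 24/757) = -1*554885/573049 = -554885/573049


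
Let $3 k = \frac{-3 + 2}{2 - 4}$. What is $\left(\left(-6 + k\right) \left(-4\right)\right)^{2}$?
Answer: $\frac{4900}{9} \approx 544.44$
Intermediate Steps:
$k = \frac{1}{6}$ ($k = \frac{\left(-3 + 2\right) \frac{1}{2 - 4}}{3} = \frac{\left(-1\right) \frac{1}{-2}}{3} = \frac{\left(-1\right) \left(- \frac{1}{2}\right)}{3} = \frac{1}{3} \cdot \frac{1}{2} = \frac{1}{6} \approx 0.16667$)
$\left(\left(-6 + k\right) \left(-4\right)\right)^{2} = \left(\left(-6 + \frac{1}{6}\right) \left(-4\right)\right)^{2} = \left(\left(- \frac{35}{6}\right) \left(-4\right)\right)^{2} = \left(\frac{70}{3}\right)^{2} = \frac{4900}{9}$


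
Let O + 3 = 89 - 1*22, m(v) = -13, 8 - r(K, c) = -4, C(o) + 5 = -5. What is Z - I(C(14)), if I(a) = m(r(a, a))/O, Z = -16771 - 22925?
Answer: -2540531/64 ≈ -39696.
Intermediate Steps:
C(o) = -10 (C(o) = -5 - 5 = -10)
r(K, c) = 12 (r(K, c) = 8 - 1*(-4) = 8 + 4 = 12)
Z = -39696
O = 64 (O = -3 + (89 - 1*22) = -3 + (89 - 22) = -3 + 67 = 64)
I(a) = -13/64
Z - I(C(14)) = -39696 - 1*(-13/64) = -39696 + 13/64 = -2540531/64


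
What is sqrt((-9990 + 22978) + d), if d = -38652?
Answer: 8*I*sqrt(401) ≈ 160.2*I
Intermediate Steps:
sqrt((-9990 + 22978) + d) = sqrt((-9990 + 22978) - 38652) = sqrt(12988 - 38652) = sqrt(-25664) = 8*I*sqrt(401)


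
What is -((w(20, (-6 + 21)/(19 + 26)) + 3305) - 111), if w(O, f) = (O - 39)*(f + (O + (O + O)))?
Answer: -6143/3 ≈ -2047.7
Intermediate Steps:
w(O, f) = (-39 + O)*(f + 3*O) (w(O, f) = (-39 + O)*(f + (O + 2*O)) = (-39 + O)*(f + 3*O))
-((w(20, (-6 + 21)/(19 + 26)) + 3305) - 111) = -(((-117*20 - 39*(-6 + 21)/(19 + 26) + 3*20² + 20*((-6 + 21)/(19 + 26))) + 3305) - 111) = -(((-2340 - 585/45 + 3*400 + 20*(15/45)) + 3305) - 111) = -(((-2340 - 585/45 + 1200 + 20*(15*(1/45))) + 3305) - 111) = -(((-2340 - 39*⅓ + 1200 + 20*(⅓)) + 3305) - 111) = -(((-2340 - 13 + 1200 + 20/3) + 3305) - 111) = -((-3439/3 + 3305) - 111) = -(6476/3 - 111) = -1*6143/3 = -6143/3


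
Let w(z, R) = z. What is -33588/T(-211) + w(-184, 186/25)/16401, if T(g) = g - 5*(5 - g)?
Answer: 550639244/21173691 ≈ 26.006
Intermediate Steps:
T(g) = -25 + 6*g (T(g) = g + (-25 + 5*g) = -25 + 6*g)
-33588/T(-211) + w(-184, 186/25)/16401 = -33588/(-25 + 6*(-211)) - 184/16401 = -33588/(-25 - 1266) - 184*1/16401 = -33588/(-1291) - 184/16401 = -33588*(-1/1291) - 184/16401 = 33588/1291 - 184/16401 = 550639244/21173691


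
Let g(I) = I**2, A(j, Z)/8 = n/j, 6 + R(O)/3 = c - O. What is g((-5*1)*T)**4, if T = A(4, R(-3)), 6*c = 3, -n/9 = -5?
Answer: 1681512539062500000000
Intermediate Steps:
n = 45 (n = -9*(-5) = 45)
c = 1/2 (c = (1/6)*3 = 1/2 ≈ 0.50000)
R(O) = -33/2 - 3*O (R(O) = -18 + 3*(1/2 - O) = -18 + (3/2 - 3*O) = -33/2 - 3*O)
A(j, Z) = 360/j (A(j, Z) = 8*(45/j) = 360/j)
T = 90 (T = 360/4 = 360*(1/4) = 90)
g((-5*1)*T)**4 = ((-5*1*90)**2)**4 = ((-5*90)**2)**4 = ((-450)**2)**4 = 202500**4 = 1681512539062500000000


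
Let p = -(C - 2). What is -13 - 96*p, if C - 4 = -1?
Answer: 83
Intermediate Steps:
C = 3 (C = 4 - 1 = 3)
p = -1 (p = -(3 - 2) = -1*1 = -1)
-13 - 96*p = -13 - 96*(-1) = -13 + 96 = 83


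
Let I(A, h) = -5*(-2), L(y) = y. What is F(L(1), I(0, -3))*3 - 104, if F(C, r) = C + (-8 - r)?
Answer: -155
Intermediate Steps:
I(A, h) = 10
F(C, r) = -8 + C - r
F(L(1), I(0, -3))*3 - 104 = (-8 + 1 - 1*10)*3 - 104 = (-8 + 1 - 10)*3 - 104 = -17*3 - 104 = -51 - 104 = -155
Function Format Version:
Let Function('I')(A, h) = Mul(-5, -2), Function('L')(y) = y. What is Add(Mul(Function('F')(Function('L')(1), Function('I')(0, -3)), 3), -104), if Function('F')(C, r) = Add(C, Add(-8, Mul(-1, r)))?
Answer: -155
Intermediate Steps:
Function('I')(A, h) = 10
Function('F')(C, r) = Add(-8, C, Mul(-1, r))
Add(Mul(Function('F')(Function('L')(1), Function('I')(0, -3)), 3), -104) = Add(Mul(Add(-8, 1, Mul(-1, 10)), 3), -104) = Add(Mul(Add(-8, 1, -10), 3), -104) = Add(Mul(-17, 3), -104) = Add(-51, -104) = -155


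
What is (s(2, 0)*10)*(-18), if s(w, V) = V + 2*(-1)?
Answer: 360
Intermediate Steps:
s(w, V) = -2 + V (s(w, V) = V - 2 = -2 + V)
(s(2, 0)*10)*(-18) = ((-2 + 0)*10)*(-18) = -2*10*(-18) = -20*(-18) = 360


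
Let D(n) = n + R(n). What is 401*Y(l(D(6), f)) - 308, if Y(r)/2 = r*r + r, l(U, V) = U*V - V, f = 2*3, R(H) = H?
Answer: 3546136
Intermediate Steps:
f = 6
D(n) = 2*n (D(n) = n + n = 2*n)
l(U, V) = -V + U*V
Y(r) = 2*r + 2*r² (Y(r) = 2*(r*r + r) = 2*(r² + r) = 2*(r + r²) = 2*r + 2*r²)
401*Y(l(D(6), f)) - 308 = 401*(2*(6*(-1 + 2*6))*(1 + 6*(-1 + 2*6))) - 308 = 401*(2*(6*(-1 + 12))*(1 + 6*(-1 + 12))) - 308 = 401*(2*(6*11)*(1 + 6*11)) - 308 = 401*(2*66*(1 + 66)) - 308 = 401*(2*66*67) - 308 = 401*8844 - 308 = 3546444 - 308 = 3546136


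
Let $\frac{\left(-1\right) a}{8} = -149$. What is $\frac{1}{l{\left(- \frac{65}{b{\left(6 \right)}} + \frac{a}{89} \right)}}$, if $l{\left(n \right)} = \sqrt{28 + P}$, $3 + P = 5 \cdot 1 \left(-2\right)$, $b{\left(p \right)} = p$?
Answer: $\frac{\sqrt{15}}{15} \approx 0.2582$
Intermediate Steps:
$a = 1192$ ($a = \left(-8\right) \left(-149\right) = 1192$)
$P = -13$ ($P = -3 + 5 \cdot 1 \left(-2\right) = -3 + 5 \left(-2\right) = -3 - 10 = -13$)
$l{\left(n \right)} = \sqrt{15}$ ($l{\left(n \right)} = \sqrt{28 - 13} = \sqrt{15}$)
$\frac{1}{l{\left(- \frac{65}{b{\left(6 \right)}} + \frac{a}{89} \right)}} = \frac{1}{\sqrt{15}} = \frac{\sqrt{15}}{15}$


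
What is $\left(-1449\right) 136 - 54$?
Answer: $-197118$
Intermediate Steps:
$\left(-1449\right) 136 - 54 = -197064 + \left(-755 + 701\right) = -197064 - 54 = -197118$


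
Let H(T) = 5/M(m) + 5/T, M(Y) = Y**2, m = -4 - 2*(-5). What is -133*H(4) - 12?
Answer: -3541/18 ≈ -196.72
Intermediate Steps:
m = 6 (m = -4 + 10 = 6)
H(T) = 5/36 + 5/T (H(T) = 5/(6**2) + 5/T = 5/36 + 5/T)
-133*H(4) - 12 = -133*(5/36 + 5/4) - 12 = -133*25/18 - 12 = -3325/18 - 12 = -3541/18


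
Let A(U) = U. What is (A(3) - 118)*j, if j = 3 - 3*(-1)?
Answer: -690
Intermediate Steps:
j = 6 (j = 3 + 3 = 6)
(A(3) - 118)*j = (3 - 118)*6 = -115*6 = -690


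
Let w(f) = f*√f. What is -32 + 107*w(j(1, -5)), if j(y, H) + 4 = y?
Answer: -32 - 321*I*√3 ≈ -32.0 - 555.99*I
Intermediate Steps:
j(y, H) = -4 + y
w(f) = f^(3/2)
-32 + 107*w(j(1, -5)) = -32 + 107*(-4 + 1)^(3/2) = -32 + 107*(-3)^(3/2) = -32 + 107*(-3*I*√3) = -32 - 321*I*√3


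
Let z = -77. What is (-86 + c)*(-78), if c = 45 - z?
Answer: -2808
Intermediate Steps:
c = 122 (c = 45 - 1*(-77) = 45 + 77 = 122)
(-86 + c)*(-78) = (-86 + 122)*(-78) = 36*(-78) = -2808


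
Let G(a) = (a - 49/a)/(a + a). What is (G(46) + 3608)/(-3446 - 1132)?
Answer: -2181589/2767728 ≈ -0.78822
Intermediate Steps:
G(a) = (a - 49/a)/(2*a) (G(a) = (a - 49/a)/((2*a)) = (a - 49/a)*(1/(2*a)) = (a - 49/a)/(2*a))
(G(46) + 3608)/(-3446 - 1132) = ((½)*(-49 + 46²)/46² + 3608)/(-3446 - 1132) = ((½)*(1/2116)*(-49 + 2116) + 3608)/(-4578) = ((½)*(1/2116)*2067 + 3608)*(-1/4578) = (2067/4232 + 3608)*(-1/4578) = (15271123/4232)*(-1/4578) = -2181589/2767728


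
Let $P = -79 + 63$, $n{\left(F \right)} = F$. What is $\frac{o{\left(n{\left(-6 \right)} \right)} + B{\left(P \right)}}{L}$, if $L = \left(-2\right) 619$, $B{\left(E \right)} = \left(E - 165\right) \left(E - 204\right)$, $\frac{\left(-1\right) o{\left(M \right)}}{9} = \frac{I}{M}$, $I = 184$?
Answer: $- \frac{20048}{619} \approx -32.388$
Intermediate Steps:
$o{\left(M \right)} = - \frac{1656}{M}$ ($o{\left(M \right)} = - 9 \frac{184}{M} = - \frac{1656}{M}$)
$P = -16$
$B{\left(E \right)} = \left(-204 + E\right) \left(-165 + E\right)$ ($B{\left(E \right)} = \left(-165 + E\right) \left(-204 + E\right) = \left(-204 + E\right) \left(-165 + E\right)$)
$L = -1238$
$\frac{o{\left(n{\left(-6 \right)} \right)} + B{\left(P \right)}}{L} = \frac{- \frac{1656}{-6} + \left(33660 + \left(-16\right)^{2} - -5904\right)}{-1238} = \left(\left(-1656\right) \left(- \frac{1}{6}\right) + \left(33660 + 256 + 5904\right)\right) \left(- \frac{1}{1238}\right) = \left(276 + 39820\right) \left(- \frac{1}{1238}\right) = 40096 \left(- \frac{1}{1238}\right) = - \frac{20048}{619}$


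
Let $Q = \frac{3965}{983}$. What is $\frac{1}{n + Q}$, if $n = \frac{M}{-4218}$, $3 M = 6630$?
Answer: $\frac{2073147}{7275970} \approx 0.28493$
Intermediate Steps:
$M = 2210$ ($M = \frac{1}{3} \cdot 6630 = 2210$)
$Q = \frac{3965}{983}$ ($Q = 3965 \cdot \frac{1}{983} = \frac{3965}{983} \approx 4.0336$)
$n = - \frac{1105}{2109}$ ($n = \frac{2210}{-4218} = 2210 \left(- \frac{1}{4218}\right) = - \frac{1105}{2109} \approx -0.52394$)
$\frac{1}{n + Q} = \frac{1}{- \frac{1105}{2109} + \frac{3965}{983}} = \frac{1}{\frac{7275970}{2073147}} = \frac{2073147}{7275970}$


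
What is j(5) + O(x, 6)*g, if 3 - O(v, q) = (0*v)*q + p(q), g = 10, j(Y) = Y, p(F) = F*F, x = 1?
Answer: -325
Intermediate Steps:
p(F) = F**2
O(v, q) = 3 - q**2 (O(v, q) = 3 - ((0*v)*q + q**2) = 3 - (0*q + q**2) = 3 - (0 + q**2) = 3 - q**2)
j(5) + O(x, 6)*g = 5 + (3 - 1*6**2)*10 = 5 + (3 - 1*36)*10 = 5 + (3 - 36)*10 = 5 - 33*10 = 5 - 330 = -325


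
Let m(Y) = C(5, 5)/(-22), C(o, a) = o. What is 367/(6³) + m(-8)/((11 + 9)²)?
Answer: 80713/47520 ≈ 1.6985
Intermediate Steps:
m(Y) = -5/22 (m(Y) = 5/(-22) = 5*(-1/22) = -5/22)
367/(6³) + m(-8)/((11 + 9)²) = 367/(6³) - 5/(22*(11 + 9)²) = 367/216 - 5/(22*(20²)) = 367*(1/216) - 5/22/400 = 367/216 - 5/22*1/400 = 367/216 - 1/1760 = 80713/47520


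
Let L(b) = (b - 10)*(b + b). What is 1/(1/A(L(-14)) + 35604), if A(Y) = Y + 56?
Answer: 728/25919713 ≈ 2.8087e-5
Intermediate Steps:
L(b) = 2*b*(-10 + b) (L(b) = (-10 + b)*(2*b) = 2*b*(-10 + b))
A(Y) = 56 + Y
1/(1/A(L(-14)) + 35604) = 1/(1/(56 + 2*(-14)*(-10 - 14)) + 35604) = 1/(1/(56 + 2*(-14)*(-24)) + 35604) = 1/(1/(56 + 672) + 35604) = 1/(1/728 + 35604) = 1/(25919713/728) = 728/25919713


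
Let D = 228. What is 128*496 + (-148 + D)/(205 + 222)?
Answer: 27109456/427 ≈ 63488.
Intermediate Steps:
128*496 + (-148 + D)/(205 + 222) = 128*496 + (-148 + 228)/(205 + 222) = 63488 + 80/427 = 27109456/427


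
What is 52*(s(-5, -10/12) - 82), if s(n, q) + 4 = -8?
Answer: -4888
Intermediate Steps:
s(n, q) = -12 (s(n, q) = -4 - 8 = -12)
52*(s(-5, -10/12) - 82) = 52*(-12 - 82) = 52*(-94) = -4888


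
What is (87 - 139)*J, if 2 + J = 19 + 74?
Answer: -4732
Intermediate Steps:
J = 91 (J = -2 + (19 + 74) = -2 + 93 = 91)
(87 - 139)*J = (87 - 139)*91 = -52*91 = -4732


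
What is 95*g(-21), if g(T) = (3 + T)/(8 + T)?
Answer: 1710/13 ≈ 131.54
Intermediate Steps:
g(T) = (3 + T)/(8 + T)
95*g(-21) = 95*((3 - 21)/(8 - 21)) = 95*(-18/(-13)) = 95*(-1/13*(-18)) = 95*(18/13) = 1710/13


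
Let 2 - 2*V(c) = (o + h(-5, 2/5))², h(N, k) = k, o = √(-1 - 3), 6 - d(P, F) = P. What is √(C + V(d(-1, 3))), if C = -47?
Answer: √(-1102 - 20*I)/5 ≈ 0.060245 - 6.6395*I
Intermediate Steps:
d(P, F) = 6 - P
o = 2*I (o = √(-4) = 2*I ≈ 2.0*I)
V(c) = 1 - (⅖ + 2*I)²/2 (V(c) = 1 - (2*I + 2/5)²/2 = 1 - (2*I + 2*(⅕))²/2 = 1 - (2*I + ⅖)²/2 = 1 - (⅖ + 2*I)²/2)
√(C + V(d(-1, 3))) = √(-47 + (73/25 - 4*I/5)) = √(-1102/25 - 4*I/5)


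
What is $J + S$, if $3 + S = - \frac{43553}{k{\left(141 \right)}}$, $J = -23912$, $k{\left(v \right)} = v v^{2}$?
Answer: $- \frac{67039073768}{2803221} \approx -23915.0$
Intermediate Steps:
$k{\left(v \right)} = v^{3}$
$S = - \frac{8453216}{2803221}$ ($S = -3 - \frac{43553}{141^{3}} = -3 - \frac{43553}{2803221} = - \frac{8453216}{2803221} \approx -3.0155$)
$J + S = -23912 - \frac{8453216}{2803221} = - \frac{67039073768}{2803221}$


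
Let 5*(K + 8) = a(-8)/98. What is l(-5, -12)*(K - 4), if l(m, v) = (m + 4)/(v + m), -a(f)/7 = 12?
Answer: -426/595 ≈ -0.71597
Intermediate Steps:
a(f) = -84 (a(f) = -7*12 = -84)
l(m, v) = (4 + m)/(m + v)
K = -286/35 (K = -8 + (-84/98)/5 = -8 + (-84*1/98)/5 = -8 + (⅕)*(-6/7) = -8 - 6/35 = -286/35 ≈ -8.1714)
l(-5, -12)*(K - 4) = ((4 - 5)/(-5 - 12))*(-286/35 - 4) = (-1/(-17))*(-426/35) = -1/17*(-1)*(-426/35) = (1/17)*(-426/35) = -426/595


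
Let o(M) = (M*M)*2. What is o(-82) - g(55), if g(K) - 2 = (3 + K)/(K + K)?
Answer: 739501/55 ≈ 13445.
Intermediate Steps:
o(M) = 2*M**2 (o(M) = M**2*2 = 2*M**2)
g(K) = 2 + (3 + K)/(2*K) (g(K) = 2 + (3 + K)/(K + K) = 2 + (3 + K)/((2*K)) = 2 + (3 + K)*(1/(2*K)) = 2 + (3 + K)/(2*K))
o(-82) - g(55) = 2*(-82)**2 - (3 + 5*55)/(2*55) = 2*6724 - (3 + 275)/(2*55) = 13448 - 278/(2*55) = 13448 - 1*139/55 = 13448 - 139/55 = 739501/55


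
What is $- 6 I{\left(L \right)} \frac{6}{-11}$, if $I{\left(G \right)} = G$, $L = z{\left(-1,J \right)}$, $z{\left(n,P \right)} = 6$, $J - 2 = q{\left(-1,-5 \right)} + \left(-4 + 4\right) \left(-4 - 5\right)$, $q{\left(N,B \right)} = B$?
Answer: $\frac{216}{11} \approx 19.636$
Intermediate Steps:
$J = -3$ ($J = 2 - \left(5 - \left(-4 + 4\right) \left(-4 - 5\right)\right) = 2 + \left(-5 + 0 \left(-9\right)\right) = 2 + \left(-5 + 0\right) = 2 - 5 = -3$)
$L = 6$
$- 6 I{\left(L \right)} \frac{6}{-11} = \left(-6\right) 6 \frac{6}{-11} = - 36 \cdot 6 \left(- \frac{1}{11}\right) = \left(-36\right) \left(- \frac{6}{11}\right) = \frac{216}{11}$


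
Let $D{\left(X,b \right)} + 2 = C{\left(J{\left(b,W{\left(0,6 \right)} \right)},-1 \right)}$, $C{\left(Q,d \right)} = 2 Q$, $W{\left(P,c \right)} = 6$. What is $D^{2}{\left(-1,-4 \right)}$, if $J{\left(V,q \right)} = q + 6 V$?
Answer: $1444$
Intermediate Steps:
$D{\left(X,b \right)} = 10 + 12 b$ ($D{\left(X,b \right)} = -2 + 2 \left(6 + 6 b\right) = -2 + \left(12 + 12 b\right) = 10 + 12 b$)
$D^{2}{\left(-1,-4 \right)} = \left(10 + 12 \left(-4\right)\right)^{2} = \left(10 - 48\right)^{2} = \left(-38\right)^{2} = 1444$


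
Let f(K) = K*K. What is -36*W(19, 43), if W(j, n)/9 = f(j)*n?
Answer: -5029452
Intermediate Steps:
f(K) = K²
W(j, n) = 9*n*j² (W(j, n) = 9*(j²*n) = 9*(n*j²) = 9*n*j²)
-36*W(19, 43) = -324*43*19² = -324*43*361 = -36*139707 = -5029452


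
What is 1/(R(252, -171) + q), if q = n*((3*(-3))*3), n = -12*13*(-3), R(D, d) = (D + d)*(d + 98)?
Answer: -1/18549 ≈ -5.3911e-5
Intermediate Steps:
R(D, d) = (98 + d)*(D + d) (R(D, d) = (D + d)*(98 + d) = (98 + d)*(D + d))
n = 468 (n = -156*(-3) = 468)
q = -12636 (q = 468*((3*(-3))*3) = 468*(-9*3) = 468*(-27) = -12636)
1/(R(252, -171) + q) = 1/(((-171)**2 + 98*252 + 98*(-171) + 252*(-171)) - 12636) = 1/((29241 + 24696 - 16758 - 43092) - 12636) = 1/(-5913 - 12636) = 1/(-18549) = -1/18549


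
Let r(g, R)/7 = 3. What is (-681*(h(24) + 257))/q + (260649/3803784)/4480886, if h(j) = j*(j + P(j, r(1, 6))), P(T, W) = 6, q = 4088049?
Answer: -1260024146158038943/7742002826654230064 ≈ -0.16275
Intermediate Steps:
r(g, R) = 21 (r(g, R) = 7*3 = 21)
h(j) = j*(6 + j) (h(j) = j*(j + 6) = j*(6 + j))
(-681*(h(24) + 257))/q + (260649/3803784)/4480886 = -681*(24*(6 + 24) + 257)/4088049 + (260649/3803784)/4480886 = -681*(24*30 + 257)*(1/4088049) + (260649*(1/3803784))*(1/4480886) = -681*(720 + 257)*(1/4088049) + (86883/1267928)*(1/4480886) = -681*977*(1/4088049) + 86883/5681440824208 = -665337*1/4088049 + 86883/5681440824208 = -221779/1362683 + 86883/5681440824208 = -1260024146158038943/7742002826654230064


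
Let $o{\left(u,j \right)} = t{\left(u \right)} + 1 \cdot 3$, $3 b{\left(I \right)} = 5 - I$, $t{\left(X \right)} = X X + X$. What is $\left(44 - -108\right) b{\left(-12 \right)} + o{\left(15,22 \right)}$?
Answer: $\frac{3313}{3} \approx 1104.3$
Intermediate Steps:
$t{\left(X \right)} = X + X^{2}$ ($t{\left(X \right)} = X^{2} + X = X + X^{2}$)
$b{\left(I \right)} = \frac{5}{3} - \frac{I}{3}$ ($b{\left(I \right)} = \frac{5 - I}{3} = \frac{5}{3} - \frac{I}{3}$)
$o{\left(u,j \right)} = 3 + u \left(1 + u\right)$ ($o{\left(u,j \right)} = u \left(1 + u\right) + 1 \cdot 3 = u \left(1 + u\right) + 3 = 3 + u \left(1 + u\right)$)
$\left(44 - -108\right) b{\left(-12 \right)} + o{\left(15,22 \right)} = \left(44 - -108\right) \left(\frac{5}{3} - -4\right) + \left(3 + 15 \left(1 + 15\right)\right) = \left(44 + 108\right) \left(\frac{5}{3} + 4\right) + \left(3 + 15 \cdot 16\right) = 152 \cdot \frac{17}{3} + \left(3 + 240\right) = \frac{2584}{3} + 243 = \frac{3313}{3}$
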